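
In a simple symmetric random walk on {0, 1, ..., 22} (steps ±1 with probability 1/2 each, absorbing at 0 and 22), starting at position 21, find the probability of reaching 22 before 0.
P(hit 22 before 0) = 21/22

Let u_k = P(hit 22 before 0 | start at k). Then u_0 = 0, u_22 = 1, and u_k = u_{k-1}/2 + u_{k+1}/2 for 1 ≤ k ≤ 21. This harmonic recurrence is solved by u_k = k/22, giving u_21 = 21/22.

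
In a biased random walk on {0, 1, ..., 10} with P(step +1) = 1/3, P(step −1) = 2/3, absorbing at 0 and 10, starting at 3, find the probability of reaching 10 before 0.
P(hit 10 before 0) = (1 − (2)^3) / (1 − (2)^10) = 7/1023

Let u_k denote P(reach 10 before 0 | start at k). Boundary: u_0 = 0, u_10 = 1. Recurrence: u_k = 1/3·u_{k+1} + 2/3·u_{k-1} for 1 ≤ k ≤ 9. Try u_k = A + B·r^k with r = q/p = (2/3)/(1/3) = 2. Substitution satisfies the recurrence; boundary conditions give:
  u_k = (1 − r^k) / (1 − r^N) = (1 − (2)^3) / (1 − (2)^10) = 7/1023.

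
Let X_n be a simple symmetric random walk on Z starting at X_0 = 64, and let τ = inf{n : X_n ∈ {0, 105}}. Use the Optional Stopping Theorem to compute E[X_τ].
E[X_τ] = 64

X_n is a martingale and τ is a bounded-mean stopping time (indeed τ is finite a.s. with bounded expectation since the walk is in a bounded region). By the OST, E[X_τ] = E[X_0] = 64. Equivalently: E[X_τ] = 105 · P(hit 105 first) + 0 · P(hit 0 first) = 105 · (64/105) = 64.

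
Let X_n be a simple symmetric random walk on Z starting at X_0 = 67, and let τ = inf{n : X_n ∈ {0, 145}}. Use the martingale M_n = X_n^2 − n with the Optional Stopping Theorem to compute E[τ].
E[τ] = 5226

M_n = X_n^2 − n is a martingale (since E[X_{n+1}^2 | F_n] = X_n^2 + 1). By OST (τ has finite mean in a bounded region), E[M_τ] = E[M_0] = X_0^2 − 0 = 67^2 = 4489. Also E[M_τ] = E[X_τ^2] − E[τ]. The walk exits at 0 or 145, with P(hit 145 first) = 67/145, so E[X_τ^2] = 145^2 · 67/145 + 0 = 9715. Thus E[τ] = E[X_τ^2] − E[M_τ] = 9715 − 4489 = 5226 = 67(145 − 67) = 5226.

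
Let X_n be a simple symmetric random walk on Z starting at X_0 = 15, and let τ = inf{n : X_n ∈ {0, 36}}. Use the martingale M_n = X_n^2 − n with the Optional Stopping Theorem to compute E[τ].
E[τ] = 315

M_n = X_n^2 − n is a martingale (since E[X_{n+1}^2 | F_n] = X_n^2 + 1). By OST (τ has finite mean in a bounded region), E[M_τ] = E[M_0] = X_0^2 − 0 = 15^2 = 225. Also E[M_τ] = E[X_τ^2] − E[τ]. The walk exits at 0 or 36, with P(hit 36 first) = 15/36, so E[X_τ^2] = 36^2 · 15/36 + 0 = 540. Thus E[τ] = E[X_τ^2] − E[M_τ] = 540 − 225 = 315 = 15(36 − 15) = 315.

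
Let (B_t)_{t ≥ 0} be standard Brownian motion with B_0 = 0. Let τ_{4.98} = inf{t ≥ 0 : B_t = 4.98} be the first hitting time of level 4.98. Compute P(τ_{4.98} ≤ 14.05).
P(τ_{4.98} ≤ 14.05) = 2(1 − Φ(4.98/√14.05)) = 2(1 − Φ(1.3286)) ≈ 0.1840

By the reflection principle for standard BM, P(τ_b ≤ t) = 2 · P(B_t ≥ b). Since B_t ~ N(0, t), P(B_t ≥ 4.98) = 1 − Φ(4.98/√t) = 1 − Φ(4.98/√14.05) = 1 − Φ(1.3286) ≈ 0.09199. Doubling: P(τ_{4.98} ≤ 14.05) ≈ 2 · 0.09199 = 0.18398 ≈ 0.1840.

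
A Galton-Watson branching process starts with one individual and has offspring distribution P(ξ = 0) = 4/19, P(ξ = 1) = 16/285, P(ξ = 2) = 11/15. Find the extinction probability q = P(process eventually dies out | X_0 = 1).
q = 60/209

The pgf is f(s) = 4/19 + 16/285·s + 11/15·s². The extinction probability q is the smallest fixed point of f in [0, 1]. Setting s = f(s):
  11/15·s² + (16/285 − 1)·s + 4/19 = 0
  11/15·s² − (4/19 + 11/15)·s + 4/19 = 0
which factors as (s − 1)·(11/15·s − 4/19) = 0, giving roots s = 1 and s = (4/19)/(11/15) = 60/209.
Mean offspring μ = 16/285 + 2·11/15 = 434/285 > 1 (supercritical), so q < 1. The extinction probability is the smaller root: q = (4/19)/(11/15) = 60/209.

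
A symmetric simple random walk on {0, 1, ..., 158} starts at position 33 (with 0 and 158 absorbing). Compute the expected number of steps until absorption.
E[τ | X_0 = 33] = 4125

Let v_k = E[τ | X_0 = k]. Boundary: v_0 = v_158 = 0. Recurrence: v_k = 1 + (v_{k-1} + v_{k+1})/2 for 1 ≤ k ≤ 157. The particular solution to v_k − (v_{k-1} + v_{k+1})/2 = 1 is v_k = −k^2. Adding homogeneous solution A + B k and matching boundaries gives v_k = k (158 − k). Substituting k = 33: v_33 = 33 · 125 = 4125.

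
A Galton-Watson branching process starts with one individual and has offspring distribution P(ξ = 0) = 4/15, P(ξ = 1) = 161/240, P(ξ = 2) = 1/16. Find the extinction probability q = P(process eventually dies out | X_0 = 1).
q = 1

Mean offspring μ = 0·4/15 + 1·161/240 + 2·1/16 = 191/240 ≤ 1. For μ ≤ 1 with offspring not concentrated at 1, the Galton-Watson process goes extinct almost surely, so q = 1.
(Algebraic check: The pgf is f(s) = 4/15 + 161/240·s + 1/16·s². The extinction probability q is the smallest fixed point of f in [0, 1]. Setting s = f(s):
  1/16·s² + (161/240 − 1)·s + 4/15 = 0
  1/16·s² − (4/15 + 1/16)·s + 4/15 = 0
which factors as (s − 1)·(1/16·s − 4/15) = 0, giving roots s = 1 and s = (4/15)/(1/16) = 64/15. Since 64/15 ≥ 1, the smallest root in [0, 1] is s = 1.)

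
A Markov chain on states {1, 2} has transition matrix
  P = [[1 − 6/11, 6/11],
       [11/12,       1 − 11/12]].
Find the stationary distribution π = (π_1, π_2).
π_1 = 121/193, π_2 = 72/193

Solve πP = π with π_1 + π_2 = 1. From πP = π: π_1 · (1 − 6/11) + π_2 · 11/12 = π_1 ⇒ π_2 · 11/12 = π_1 · 6/11 ⇒ π_2/π_1 = (6/11)/(11/12) = 72/121. Together with π_1 + π_2 = 1:
  π_1 = (11/12)/(6/11 + 11/12) = (11/12)/(193/132) = 121/193,
  π_2 = (6/11)/(6/11 + 11/12) = (6/11)/(193/132) = 72/193.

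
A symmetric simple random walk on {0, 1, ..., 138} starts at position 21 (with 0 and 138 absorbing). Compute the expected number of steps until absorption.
E[τ | X_0 = 21] = 2457

Let v_k = E[τ | X_0 = k]. Boundary: v_0 = v_138 = 0. Recurrence: v_k = 1 + (v_{k-1} + v_{k+1})/2 for 1 ≤ k ≤ 137. The particular solution to v_k − (v_{k-1} + v_{k+1})/2 = 1 is v_k = −k^2. Adding homogeneous solution A + B k and matching boundaries gives v_k = k (138 − k). Substituting k = 21: v_21 = 21 · 117 = 2457.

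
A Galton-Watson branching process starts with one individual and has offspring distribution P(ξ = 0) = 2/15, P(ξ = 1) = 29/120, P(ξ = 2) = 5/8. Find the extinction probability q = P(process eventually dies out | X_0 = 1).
q = 16/75

The pgf is f(s) = 2/15 + 29/120·s + 5/8·s². The extinction probability q is the smallest fixed point of f in [0, 1]. Setting s = f(s):
  5/8·s² + (29/120 − 1)·s + 2/15 = 0
  5/8·s² − (2/15 + 5/8)·s + 2/15 = 0
which factors as (s − 1)·(5/8·s − 2/15) = 0, giving roots s = 1 and s = (2/15)/(5/8) = 16/75.
Mean offspring μ = 29/120 + 2·5/8 = 179/120 > 1 (supercritical), so q < 1. The extinction probability is the smaller root: q = (2/15)/(5/8) = 16/75.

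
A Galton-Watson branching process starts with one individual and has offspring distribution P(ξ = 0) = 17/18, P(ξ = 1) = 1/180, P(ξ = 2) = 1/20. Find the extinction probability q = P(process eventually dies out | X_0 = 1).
q = 1

Mean offspring μ = 0·17/18 + 1·1/180 + 2·1/20 = 19/180 ≤ 1. For μ ≤ 1 with offspring not concentrated at 1, the Galton-Watson process goes extinct almost surely, so q = 1.
(Algebraic check: The pgf is f(s) = 17/18 + 1/180·s + 1/20·s². The extinction probability q is the smallest fixed point of f in [0, 1]. Setting s = f(s):
  1/20·s² + (1/180 − 1)·s + 17/18 = 0
  1/20·s² − (17/18 + 1/20)·s + 17/18 = 0
which factors as (s − 1)·(1/20·s − 17/18) = 0, giving roots s = 1 and s = (17/18)/(1/20) = 170/9. Since 170/9 ≥ 1, the smallest root in [0, 1] is s = 1.)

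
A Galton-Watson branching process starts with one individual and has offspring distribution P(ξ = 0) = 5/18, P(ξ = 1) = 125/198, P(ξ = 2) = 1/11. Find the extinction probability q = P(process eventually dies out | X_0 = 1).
q = 1

Mean offspring μ = 0·5/18 + 1·125/198 + 2·1/11 = 161/198 ≤ 1. For μ ≤ 1 with offspring not concentrated at 1, the Galton-Watson process goes extinct almost surely, so q = 1.
(Algebraic check: The pgf is f(s) = 5/18 + 125/198·s + 1/11·s². The extinction probability q is the smallest fixed point of f in [0, 1]. Setting s = f(s):
  1/11·s² + (125/198 − 1)·s + 5/18 = 0
  1/11·s² − (5/18 + 1/11)·s + 5/18 = 0
which factors as (s − 1)·(1/11·s − 5/18) = 0, giving roots s = 1 and s = (5/18)/(1/11) = 55/18. Since 55/18 ≥ 1, the smallest root in [0, 1] is s = 1.)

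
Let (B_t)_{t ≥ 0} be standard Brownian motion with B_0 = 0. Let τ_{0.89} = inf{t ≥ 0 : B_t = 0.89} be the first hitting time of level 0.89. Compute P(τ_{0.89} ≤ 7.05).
P(τ_{0.89} ≤ 7.05) = 2(1 − Φ(0.89/√7.05)) = 2(1 − Φ(0.3352)) ≈ 0.7375

By the reflection principle for standard BM, P(τ_b ≤ t) = 2 · P(B_t ≥ b). Since B_t ~ N(0, t), P(B_t ≥ 0.89) = 1 − Φ(0.89/√t) = 1 − Φ(0.89/√7.05) = 1 − Φ(0.3352) ≈ 0.36874. Doubling: P(τ_{0.89} ≤ 7.05) ≈ 2 · 0.36874 = 0.73748 ≈ 0.7375.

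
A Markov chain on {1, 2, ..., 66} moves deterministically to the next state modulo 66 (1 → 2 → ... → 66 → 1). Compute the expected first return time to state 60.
E[T_60 | X_0 = 60] = 66

The chain cycles deterministically, so starting at state 60 it returns in exactly 66 steps. Equivalently, the stationary distribution is uniform π_j = 1/66 for every state j, so by Kac's formula E[T_60] = 1/π_60 = 66.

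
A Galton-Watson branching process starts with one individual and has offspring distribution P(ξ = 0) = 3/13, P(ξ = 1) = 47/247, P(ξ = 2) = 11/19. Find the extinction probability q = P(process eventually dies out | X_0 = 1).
q = 57/143

The pgf is f(s) = 3/13 + 47/247·s + 11/19·s². The extinction probability q is the smallest fixed point of f in [0, 1]. Setting s = f(s):
  11/19·s² + (47/247 − 1)·s + 3/13 = 0
  11/19·s² − (3/13 + 11/19)·s + 3/13 = 0
which factors as (s − 1)·(11/19·s − 3/13) = 0, giving roots s = 1 and s = (3/13)/(11/19) = 57/143.
Mean offspring μ = 47/247 + 2·11/19 = 333/247 > 1 (supercritical), so q < 1. The extinction probability is the smaller root: q = (3/13)/(11/19) = 57/143.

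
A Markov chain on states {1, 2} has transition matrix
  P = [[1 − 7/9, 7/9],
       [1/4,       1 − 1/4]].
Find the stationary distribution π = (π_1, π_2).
π_1 = 9/37, π_2 = 28/37

Solve πP = π with π_1 + π_2 = 1. From πP = π: π_1 · (1 − 7/9) + π_2 · 1/4 = π_1 ⇒ π_2 · 1/4 = π_1 · 7/9 ⇒ π_2/π_1 = (7/9)/(1/4) = 28/9. Together with π_1 + π_2 = 1:
  π_1 = (1/4)/(7/9 + 1/4) = (1/4)/(37/36) = 9/37,
  π_2 = (7/9)/(7/9 + 1/4) = (7/9)/(37/36) = 28/37.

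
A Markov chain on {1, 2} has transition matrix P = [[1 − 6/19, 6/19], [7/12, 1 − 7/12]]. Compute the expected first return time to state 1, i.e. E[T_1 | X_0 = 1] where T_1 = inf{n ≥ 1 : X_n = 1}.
E[T_1 | X_0 = 1] = 1/π_1 = 205/133

For an irreducible recurrent Markov chain with stationary distribution π, E[T_i | X_0 = i] = 1/π_i (Kac's formula). Here π_1 = (7/12)/(6/19 + 7/12) = (7/12)/(205/228) = 133/205, so E[T_1 | X_0 = 1] = 1/π_1 = (6/19 + 7/12)/(7/12) = (205/228)/(7/12) = 205/133.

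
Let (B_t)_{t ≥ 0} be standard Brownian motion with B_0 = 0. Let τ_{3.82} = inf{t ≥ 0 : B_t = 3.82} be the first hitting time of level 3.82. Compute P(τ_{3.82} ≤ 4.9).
P(τ_{3.82} ≤ 4.9) = 2(1 − Φ(3.82/√4.9)) = 2(1 − Φ(1.7257)) ≈ 0.0844

By the reflection principle for standard BM, P(τ_b ≤ t) = 2 · P(B_t ≥ b). Since B_t ~ N(0, t), P(B_t ≥ 3.82) = 1 − Φ(3.82/√t) = 1 − Φ(3.82/√4.9) = 1 − Φ(1.7257) ≈ 0.04220. Doubling: P(τ_{3.82} ≤ 4.9) ≈ 2 · 0.04220 = 0.08440 ≈ 0.0844.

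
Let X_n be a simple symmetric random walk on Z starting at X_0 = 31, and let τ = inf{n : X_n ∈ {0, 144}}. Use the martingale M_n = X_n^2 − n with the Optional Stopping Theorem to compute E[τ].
E[τ] = 3503

M_n = X_n^2 − n is a martingale (since E[X_{n+1}^2 | F_n] = X_n^2 + 1). By OST (τ has finite mean in a bounded region), E[M_τ] = E[M_0] = X_0^2 − 0 = 31^2 = 961. Also E[M_τ] = E[X_τ^2] − E[τ]. The walk exits at 0 or 144, with P(hit 144 first) = 31/144, so E[X_τ^2] = 144^2 · 31/144 + 0 = 4464. Thus E[τ] = E[X_τ^2] − E[M_τ] = 4464 − 961 = 3503 = 31(144 − 31) = 3503.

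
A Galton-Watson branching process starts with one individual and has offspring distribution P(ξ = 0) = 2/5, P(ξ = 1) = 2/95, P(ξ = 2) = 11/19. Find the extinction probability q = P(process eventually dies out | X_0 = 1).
q = 38/55

The pgf is f(s) = 2/5 + 2/95·s + 11/19·s². The extinction probability q is the smallest fixed point of f in [0, 1]. Setting s = f(s):
  11/19·s² + (2/95 − 1)·s + 2/5 = 0
  11/19·s² − (2/5 + 11/19)·s + 2/5 = 0
which factors as (s − 1)·(11/19·s − 2/5) = 0, giving roots s = 1 and s = (2/5)/(11/19) = 38/55.
Mean offspring μ = 2/95 + 2·11/19 = 112/95 > 1 (supercritical), so q < 1. The extinction probability is the smaller root: q = (2/5)/(11/19) = 38/55.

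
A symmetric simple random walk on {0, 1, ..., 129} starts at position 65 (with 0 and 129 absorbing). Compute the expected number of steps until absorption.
E[τ | X_0 = 65] = 4160

Let v_k = E[τ | X_0 = k]. Boundary: v_0 = v_129 = 0. Recurrence: v_k = 1 + (v_{k-1} + v_{k+1})/2 for 1 ≤ k ≤ 128. The particular solution to v_k − (v_{k-1} + v_{k+1})/2 = 1 is v_k = −k^2. Adding homogeneous solution A + B k and matching boundaries gives v_k = k (129 − k). Substituting k = 65: v_65 = 65 · 64 = 4160.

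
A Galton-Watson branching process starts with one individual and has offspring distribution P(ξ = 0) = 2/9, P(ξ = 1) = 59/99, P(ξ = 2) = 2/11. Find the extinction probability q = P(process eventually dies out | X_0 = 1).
q = 1

Mean offspring μ = 0·2/9 + 1·59/99 + 2·2/11 = 95/99 ≤ 1. For μ ≤ 1 with offspring not concentrated at 1, the Galton-Watson process goes extinct almost surely, so q = 1.
(Algebraic check: The pgf is f(s) = 2/9 + 59/99·s + 2/11·s². The extinction probability q is the smallest fixed point of f in [0, 1]. Setting s = f(s):
  2/11·s² + (59/99 − 1)·s + 2/9 = 0
  2/11·s² − (2/9 + 2/11)·s + 2/9 = 0
which factors as (s − 1)·(2/11·s − 2/9) = 0, giving roots s = 1 and s = (2/9)/(2/11) = 11/9. Since 11/9 ≥ 1, the smallest root in [0, 1] is s = 1.)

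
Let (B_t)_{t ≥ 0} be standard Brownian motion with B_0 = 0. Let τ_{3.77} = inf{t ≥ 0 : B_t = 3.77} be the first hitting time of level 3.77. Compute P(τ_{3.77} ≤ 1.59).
P(τ_{3.77} ≤ 1.59) = 2(1 − Φ(3.77/√1.59)) = 2(1 − Φ(2.9898)) ≈ 0.0028

By the reflection principle for standard BM, P(τ_b ≤ t) = 2 · P(B_t ≥ b). Since B_t ~ N(0, t), P(B_t ≥ 3.77) = 1 − Φ(3.77/√t) = 1 − Φ(3.77/√1.59) = 1 − Φ(2.9898) ≈ 0.00140. Doubling: P(τ_{3.77} ≤ 1.59) ≈ 2 · 0.00140 = 0.00280 ≈ 0.0028.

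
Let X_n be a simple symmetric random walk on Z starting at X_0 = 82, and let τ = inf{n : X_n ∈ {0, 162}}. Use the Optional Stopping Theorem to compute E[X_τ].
E[X_τ] = 82

X_n is a martingale and τ is a bounded-mean stopping time (indeed τ is finite a.s. with bounded expectation since the walk is in a bounded region). By the OST, E[X_τ] = E[X_0] = 82. Equivalently: E[X_τ] = 162 · P(hit 162 first) + 0 · P(hit 0 first) = 162 · (82/162) = 82.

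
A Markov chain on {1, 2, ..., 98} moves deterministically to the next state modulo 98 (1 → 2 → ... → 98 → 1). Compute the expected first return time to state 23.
E[T_23 | X_0 = 23] = 98

The chain cycles deterministically, so starting at state 23 it returns in exactly 98 steps. Equivalently, the stationary distribution is uniform π_j = 1/98 for every state j, so by Kac's formula E[T_23] = 1/π_23 = 98.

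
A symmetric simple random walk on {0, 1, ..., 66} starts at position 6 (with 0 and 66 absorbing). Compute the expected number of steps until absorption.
E[τ | X_0 = 6] = 360

Let v_k = E[τ | X_0 = k]. Boundary: v_0 = v_66 = 0. Recurrence: v_k = 1 + (v_{k-1} + v_{k+1})/2 for 1 ≤ k ≤ 65. The particular solution to v_k − (v_{k-1} + v_{k+1})/2 = 1 is v_k = −k^2. Adding homogeneous solution A + B k and matching boundaries gives v_k = k (66 − k). Substituting k = 6: v_6 = 6 · 60 = 360.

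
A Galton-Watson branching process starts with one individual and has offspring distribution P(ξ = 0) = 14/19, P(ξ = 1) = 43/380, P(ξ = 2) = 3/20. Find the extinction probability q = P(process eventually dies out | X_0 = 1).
q = 1

Mean offspring μ = 0·14/19 + 1·43/380 + 2·3/20 = 157/380 ≤ 1. For μ ≤ 1 with offspring not concentrated at 1, the Galton-Watson process goes extinct almost surely, so q = 1.
(Algebraic check: The pgf is f(s) = 14/19 + 43/380·s + 3/20·s². The extinction probability q is the smallest fixed point of f in [0, 1]. Setting s = f(s):
  3/20·s² + (43/380 − 1)·s + 14/19 = 0
  3/20·s² − (14/19 + 3/20)·s + 14/19 = 0
which factors as (s − 1)·(3/20·s − 14/19) = 0, giving roots s = 1 and s = (14/19)/(3/20) = 280/57. Since 280/57 ≥ 1, the smallest root in [0, 1] is s = 1.)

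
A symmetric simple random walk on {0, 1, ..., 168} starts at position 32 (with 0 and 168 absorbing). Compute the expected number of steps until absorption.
E[τ | X_0 = 32] = 4352

Let v_k = E[τ | X_0 = k]. Boundary: v_0 = v_168 = 0. Recurrence: v_k = 1 + (v_{k-1} + v_{k+1})/2 for 1 ≤ k ≤ 167. The particular solution to v_k − (v_{k-1} + v_{k+1})/2 = 1 is v_k = −k^2. Adding homogeneous solution A + B k and matching boundaries gives v_k = k (168 − k). Substituting k = 32: v_32 = 32 · 136 = 4352.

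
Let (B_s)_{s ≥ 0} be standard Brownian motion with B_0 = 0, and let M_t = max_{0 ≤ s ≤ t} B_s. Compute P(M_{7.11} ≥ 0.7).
P(M_{7.11} ≥ 0.7) = 2·P(B_{7.11} ≥ 0.7) = 2(1 − Φ(0.7/√7.11)) ≈ 0.7929

By the reflection principle for Brownian motion, P(M_t ≥ a) = 2 · P(B_t ≥ a) for a ≥ 0. Since B_t ~ N(0, t), P(B_t ≥ 0.7) = 1 − Φ(0.7/√t) = 1 − Φ(0.7/√7.11) = 1 − Φ(0.2625). So
  P(M_{7.11} ≥ 0.7) = 2(1 − Φ(0.2625)) ≈ 0.7929.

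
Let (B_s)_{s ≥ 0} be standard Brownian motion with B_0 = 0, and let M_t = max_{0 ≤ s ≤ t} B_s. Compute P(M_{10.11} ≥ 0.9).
P(M_{10.11} ≥ 0.9) = 2·P(B_{10.11} ≥ 0.9) = 2(1 − Φ(0.9/√10.11)) ≈ 0.7771

By the reflection principle for Brownian motion, P(M_t ≥ a) = 2 · P(B_t ≥ a) for a ≥ 0. Since B_t ~ N(0, t), P(B_t ≥ 0.9) = 1 − Φ(0.9/√t) = 1 − Φ(0.9/√10.11) = 1 − Φ(0.2831). So
  P(M_{10.11} ≥ 0.9) = 2(1 − Φ(0.2831)) ≈ 0.7771.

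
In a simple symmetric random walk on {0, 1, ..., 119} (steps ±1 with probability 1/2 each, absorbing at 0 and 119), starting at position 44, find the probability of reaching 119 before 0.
P(hit 119 before 0) = 44/119

Let u_k = P(hit 119 before 0 | start at k). Then u_0 = 0, u_119 = 1, and u_k = u_{k-1}/2 + u_{k+1}/2 for 1 ≤ k ≤ 118. This harmonic recurrence is solved by u_k = k/119, giving u_44 = 44/119.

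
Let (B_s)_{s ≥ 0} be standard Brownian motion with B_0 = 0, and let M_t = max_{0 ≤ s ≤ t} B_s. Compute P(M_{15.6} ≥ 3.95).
P(M_{15.6} ≥ 3.95) = 2·P(B_{15.6} ≥ 3.95) = 2(1 − Φ(3.95/√15.6)) ≈ 0.3173

By the reflection principle for Brownian motion, P(M_t ≥ a) = 2 · P(B_t ≥ a) for a ≥ 0. Since B_t ~ N(0, t), P(B_t ≥ 3.95) = 1 − Φ(3.95/√t) = 1 − Φ(3.95/√15.6) = 1 − Φ(1.0001). So
  P(M_{15.6} ≥ 3.95) = 2(1 − Φ(1.0001)) ≈ 0.3173.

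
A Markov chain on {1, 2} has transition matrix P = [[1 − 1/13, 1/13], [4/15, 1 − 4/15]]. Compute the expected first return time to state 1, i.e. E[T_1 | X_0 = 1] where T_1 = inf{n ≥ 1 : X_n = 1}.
E[T_1 | X_0 = 1] = 1/π_1 = 67/52

For an irreducible recurrent Markov chain with stationary distribution π, E[T_i | X_0 = i] = 1/π_i (Kac's formula). Here π_1 = (4/15)/(1/13 + 4/15) = (4/15)/(67/195) = 52/67, so E[T_1 | X_0 = 1] = 1/π_1 = (1/13 + 4/15)/(4/15) = (67/195)/(4/15) = 67/52.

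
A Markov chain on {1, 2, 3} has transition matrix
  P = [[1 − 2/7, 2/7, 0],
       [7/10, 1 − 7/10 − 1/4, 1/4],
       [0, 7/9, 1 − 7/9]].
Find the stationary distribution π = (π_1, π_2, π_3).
π = (343/528, 35/132, 15/176)

This is a birth-death chain on three states, which satisfies detailed balance: π_1 · P_{12} = π_2 · P_{21} and π_2 · P_{23} = π_3 · P_{32}.
From π_1 · 2/7 = π_2 · 7/10: π_2/π_1 = (2/7)/(7/10) = 20/49.
From π_2 · 1/4 = π_3 · 7/9: π_3/π_2 = (1/4)/(7/9) = 9/28.
Take π_1 proportional to 1; then unnormalized π = (1, 20/49, 45/343). Normalize by dividing by the sum 528/343:
  π = (343/528, 35/132, 15/176).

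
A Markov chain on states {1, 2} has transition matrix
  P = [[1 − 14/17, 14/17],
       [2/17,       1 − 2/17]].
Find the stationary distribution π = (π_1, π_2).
π_1 = 1/8, π_2 = 7/8

Solve πP = π with π_1 + π_2 = 1. From πP = π: π_1 · (1 − 14/17) + π_2 · 2/17 = π_1 ⇒ π_2 · 2/17 = π_1 · 14/17 ⇒ π_2/π_1 = (14/17)/(2/17) = 7. Together with π_1 + π_2 = 1:
  π_1 = (2/17)/(14/17 + 2/17) = (2/17)/(16/17) = 1/8,
  π_2 = (14/17)/(14/17 + 2/17) = (14/17)/(16/17) = 7/8.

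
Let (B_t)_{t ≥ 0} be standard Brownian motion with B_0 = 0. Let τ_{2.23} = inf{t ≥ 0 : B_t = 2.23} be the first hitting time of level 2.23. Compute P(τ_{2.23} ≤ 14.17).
P(τ_{2.23} ≤ 14.17) = 2(1 − Φ(2.23/√14.17)) = 2(1 − Φ(0.5924)) ≈ 0.5536

By the reflection principle for standard BM, P(τ_b ≤ t) = 2 · P(B_t ≥ b). Since B_t ~ N(0, t), P(B_t ≥ 2.23) = 1 − Φ(2.23/√t) = 1 − Φ(2.23/√14.17) = 1 − Φ(0.5924) ≈ 0.27679. Doubling: P(τ_{2.23} ≤ 14.17) ≈ 2 · 0.27679 = 0.55358 ≈ 0.5536.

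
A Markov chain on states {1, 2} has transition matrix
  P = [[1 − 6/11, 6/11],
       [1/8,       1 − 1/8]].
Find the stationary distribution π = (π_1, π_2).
π_1 = 11/59, π_2 = 48/59

Solve πP = π with π_1 + π_2 = 1. From πP = π: π_1 · (1 − 6/11) + π_2 · 1/8 = π_1 ⇒ π_2 · 1/8 = π_1 · 6/11 ⇒ π_2/π_1 = (6/11)/(1/8) = 48/11. Together with π_1 + π_2 = 1:
  π_1 = (1/8)/(6/11 + 1/8) = (1/8)/(59/88) = 11/59,
  π_2 = (6/11)/(6/11 + 1/8) = (6/11)/(59/88) = 48/59.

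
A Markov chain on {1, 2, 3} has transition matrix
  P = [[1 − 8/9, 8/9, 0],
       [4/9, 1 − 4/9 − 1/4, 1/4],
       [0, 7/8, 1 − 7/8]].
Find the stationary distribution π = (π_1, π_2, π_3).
π = (7/25, 14/25, 4/25)

This is a birth-death chain on three states, which satisfies detailed balance: π_1 · P_{12} = π_2 · P_{21} and π_2 · P_{23} = π_3 · P_{32}.
From π_1 · 8/9 = π_2 · 4/9: π_2/π_1 = (8/9)/(4/9) = 2.
From π_2 · 1/4 = π_3 · 7/8: π_3/π_2 = (1/4)/(7/8) = 2/7.
Take π_1 proportional to 1; then unnormalized π = (1, 2, 4/7). Normalize by dividing by the sum 25/7:
  π = (7/25, 14/25, 4/25).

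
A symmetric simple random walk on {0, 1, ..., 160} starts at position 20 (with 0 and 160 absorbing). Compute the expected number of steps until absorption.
E[τ | X_0 = 20] = 2800

Let v_k = E[τ | X_0 = k]. Boundary: v_0 = v_160 = 0. Recurrence: v_k = 1 + (v_{k-1} + v_{k+1})/2 for 1 ≤ k ≤ 159. The particular solution to v_k − (v_{k-1} + v_{k+1})/2 = 1 is v_k = −k^2. Adding homogeneous solution A + B k and matching boundaries gives v_k = k (160 − k). Substituting k = 20: v_20 = 20 · 140 = 2800.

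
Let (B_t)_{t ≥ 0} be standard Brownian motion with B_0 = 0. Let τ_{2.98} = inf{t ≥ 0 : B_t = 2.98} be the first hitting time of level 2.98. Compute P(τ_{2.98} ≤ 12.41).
P(τ_{2.98} ≤ 12.41) = 2(1 − Φ(2.98/√12.41)) = 2(1 − Φ(0.8459)) ≈ 0.3976

By the reflection principle for standard BM, P(τ_b ≤ t) = 2 · P(B_t ≥ b). Since B_t ~ N(0, t), P(B_t ≥ 2.98) = 1 − Φ(2.98/√t) = 1 − Φ(2.98/√12.41) = 1 − Φ(0.8459) ≈ 0.19880. Doubling: P(τ_{2.98} ≤ 12.41) ≈ 2 · 0.19880 = 0.39760 ≈ 0.3976.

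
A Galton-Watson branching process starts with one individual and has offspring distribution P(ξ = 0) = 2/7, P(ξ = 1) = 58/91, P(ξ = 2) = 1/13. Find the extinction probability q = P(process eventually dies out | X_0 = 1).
q = 1

Mean offspring μ = 0·2/7 + 1·58/91 + 2·1/13 = 72/91 ≤ 1. For μ ≤ 1 with offspring not concentrated at 1, the Galton-Watson process goes extinct almost surely, so q = 1.
(Algebraic check: The pgf is f(s) = 2/7 + 58/91·s + 1/13·s². The extinction probability q is the smallest fixed point of f in [0, 1]. Setting s = f(s):
  1/13·s² + (58/91 − 1)·s + 2/7 = 0
  1/13·s² − (2/7 + 1/13)·s + 2/7 = 0
which factors as (s − 1)·(1/13·s − 2/7) = 0, giving roots s = 1 and s = (2/7)/(1/13) = 26/7. Since 26/7 ≥ 1, the smallest root in [0, 1] is s = 1.)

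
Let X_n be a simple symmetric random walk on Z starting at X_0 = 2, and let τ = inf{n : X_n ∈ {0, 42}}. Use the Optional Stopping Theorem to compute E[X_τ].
E[X_τ] = 2

X_n is a martingale and τ is a bounded-mean stopping time (indeed τ is finite a.s. with bounded expectation since the walk is in a bounded region). By the OST, E[X_τ] = E[X_0] = 2. Equivalently: E[X_τ] = 42 · P(hit 42 first) + 0 · P(hit 0 first) = 42 · (2/42) = 2.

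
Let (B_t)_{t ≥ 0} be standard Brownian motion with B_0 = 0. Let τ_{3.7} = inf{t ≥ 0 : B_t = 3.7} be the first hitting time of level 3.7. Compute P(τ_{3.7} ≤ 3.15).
P(τ_{3.7} ≤ 3.15) = 2(1 − Φ(3.7/√3.15)) = 2(1 − Φ(2.0847)) ≈ 0.0371

By the reflection principle for standard BM, P(τ_b ≤ t) = 2 · P(B_t ≥ b). Since B_t ~ N(0, t), P(B_t ≥ 3.7) = 1 − Φ(3.7/√t) = 1 − Φ(3.7/√3.15) = 1 − Φ(2.0847) ≈ 0.01855. Doubling: P(τ_{3.7} ≤ 3.15) ≈ 2 · 0.01855 = 0.03710 ≈ 0.0371.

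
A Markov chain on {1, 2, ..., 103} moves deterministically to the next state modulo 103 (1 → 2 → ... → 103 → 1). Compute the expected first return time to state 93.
E[T_93 | X_0 = 93] = 103

The chain cycles deterministically, so starting at state 93 it returns in exactly 103 steps. Equivalently, the stationary distribution is uniform π_j = 1/103 for every state j, so by Kac's formula E[T_93] = 1/π_93 = 103.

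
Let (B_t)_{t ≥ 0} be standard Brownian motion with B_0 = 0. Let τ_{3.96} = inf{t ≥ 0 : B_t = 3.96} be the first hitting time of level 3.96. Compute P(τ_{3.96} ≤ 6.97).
P(τ_{3.96} ≤ 6.97) = 2(1 − Φ(3.96/√6.97)) = 2(1 − Φ(1.5000)) ≈ 0.1336

By the reflection principle for standard BM, P(τ_b ≤ t) = 2 · P(B_t ≥ b). Since B_t ~ N(0, t), P(B_t ≥ 3.96) = 1 − Φ(3.96/√t) = 1 − Φ(3.96/√6.97) = 1 − Φ(1.5000) ≈ 0.06681. Doubling: P(τ_{3.96} ≤ 6.97) ≈ 2 · 0.06681 = 0.13362 ≈ 0.1336.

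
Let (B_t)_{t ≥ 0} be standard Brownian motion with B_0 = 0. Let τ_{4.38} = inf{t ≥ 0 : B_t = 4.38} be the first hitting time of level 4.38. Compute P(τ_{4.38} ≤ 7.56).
P(τ_{4.38} ≤ 7.56) = 2(1 − Φ(4.38/√7.56)) = 2(1 − Φ(1.5930)) ≈ 0.1112

By the reflection principle for standard BM, P(τ_b ≤ t) = 2 · P(B_t ≥ b). Since B_t ~ N(0, t), P(B_t ≥ 4.38) = 1 − Φ(4.38/√t) = 1 − Φ(4.38/√7.56) = 1 − Φ(1.5930) ≈ 0.05558. Doubling: P(τ_{4.38} ≤ 7.56) ≈ 2 · 0.05558 = 0.11116 ≈ 0.1112.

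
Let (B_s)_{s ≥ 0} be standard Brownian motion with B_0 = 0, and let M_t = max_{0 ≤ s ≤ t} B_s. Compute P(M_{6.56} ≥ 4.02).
P(M_{6.56} ≥ 4.02) = 2·P(B_{6.56} ≥ 4.02) = 2(1 − Φ(4.02/√6.56)) ≈ 0.1165

By the reflection principle for Brownian motion, P(M_t ≥ a) = 2 · P(B_t ≥ a) for a ≥ 0. Since B_t ~ N(0, t), P(B_t ≥ 4.02) = 1 − Φ(4.02/√t) = 1 − Φ(4.02/√6.56) = 1 − Φ(1.5695). So
  P(M_{6.56} ≥ 4.02) = 2(1 − Φ(1.5695)) ≈ 0.1165.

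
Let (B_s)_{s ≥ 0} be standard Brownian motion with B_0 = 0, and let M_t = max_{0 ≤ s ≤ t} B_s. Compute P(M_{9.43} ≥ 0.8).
P(M_{9.43} ≥ 0.8) = 2·P(B_{9.43} ≥ 0.8) = 2(1 − Φ(0.8/√9.43)) ≈ 0.7945

By the reflection principle for Brownian motion, P(M_t ≥ a) = 2 · P(B_t ≥ a) for a ≥ 0. Since B_t ~ N(0, t), P(B_t ≥ 0.8) = 1 − Φ(0.8/√t) = 1 − Φ(0.8/√9.43) = 1 − Φ(0.2605). So
  P(M_{9.43} ≥ 0.8) = 2(1 − Φ(0.2605)) ≈ 0.7945.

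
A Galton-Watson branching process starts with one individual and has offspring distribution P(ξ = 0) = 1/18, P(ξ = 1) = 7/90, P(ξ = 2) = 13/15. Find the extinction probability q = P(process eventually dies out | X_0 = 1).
q = 5/78

The pgf is f(s) = 1/18 + 7/90·s + 13/15·s². The extinction probability q is the smallest fixed point of f in [0, 1]. Setting s = f(s):
  13/15·s² + (7/90 − 1)·s + 1/18 = 0
  13/15·s² − (1/18 + 13/15)·s + 1/18 = 0
which factors as (s − 1)·(13/15·s − 1/18) = 0, giving roots s = 1 and s = (1/18)/(13/15) = 5/78.
Mean offspring μ = 7/90 + 2·13/15 = 163/90 > 1 (supercritical), so q < 1. The extinction probability is the smaller root: q = (1/18)/(13/15) = 5/78.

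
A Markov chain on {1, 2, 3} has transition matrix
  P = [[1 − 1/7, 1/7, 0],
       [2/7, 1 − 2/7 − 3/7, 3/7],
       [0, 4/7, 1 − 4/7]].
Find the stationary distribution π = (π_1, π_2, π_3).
π = (8/15, 4/15, 1/5)

This is a birth-death chain on three states, which satisfies detailed balance: π_1 · P_{12} = π_2 · P_{21} and π_2 · P_{23} = π_3 · P_{32}.
From π_1 · 1/7 = π_2 · 2/7: π_2/π_1 = (1/7)/(2/7) = 1/2.
From π_2 · 3/7 = π_3 · 4/7: π_3/π_2 = (3/7)/(4/7) = 3/4.
Take π_1 proportional to 1; then unnormalized π = (1, 1/2, 3/8). Normalize by dividing by the sum 15/8:
  π = (8/15, 4/15, 1/5).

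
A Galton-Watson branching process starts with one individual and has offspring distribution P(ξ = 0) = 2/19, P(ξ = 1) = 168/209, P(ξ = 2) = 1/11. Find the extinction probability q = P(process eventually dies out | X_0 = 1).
q = 1

Mean offspring μ = 0·2/19 + 1·168/209 + 2·1/11 = 206/209 ≤ 1. For μ ≤ 1 with offspring not concentrated at 1, the Galton-Watson process goes extinct almost surely, so q = 1.
(Algebraic check: The pgf is f(s) = 2/19 + 168/209·s + 1/11·s². The extinction probability q is the smallest fixed point of f in [0, 1]. Setting s = f(s):
  1/11·s² + (168/209 − 1)·s + 2/19 = 0
  1/11·s² − (2/19 + 1/11)·s + 2/19 = 0
which factors as (s − 1)·(1/11·s − 2/19) = 0, giving roots s = 1 and s = (2/19)/(1/11) = 22/19. Since 22/19 ≥ 1, the smallest root in [0, 1] is s = 1.)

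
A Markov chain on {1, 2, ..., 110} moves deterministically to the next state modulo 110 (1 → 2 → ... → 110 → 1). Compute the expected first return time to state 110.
E[T_110 | X_0 = 110] = 110

The chain cycles deterministically, so starting at state 110 it returns in exactly 110 steps. Equivalently, the stationary distribution is uniform π_j = 1/110 for every state j, so by Kac's formula E[T_110] = 1/π_110 = 110.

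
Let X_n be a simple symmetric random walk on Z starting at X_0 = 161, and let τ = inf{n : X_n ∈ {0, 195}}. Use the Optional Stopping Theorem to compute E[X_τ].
E[X_τ] = 161

X_n is a martingale and τ is a bounded-mean stopping time (indeed τ is finite a.s. with bounded expectation since the walk is in a bounded region). By the OST, E[X_τ] = E[X_0] = 161. Equivalently: E[X_τ] = 195 · P(hit 195 first) + 0 · P(hit 0 first) = 195 · (161/195) = 161.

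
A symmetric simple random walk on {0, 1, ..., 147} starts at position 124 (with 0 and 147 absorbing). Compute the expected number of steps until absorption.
E[τ | X_0 = 124] = 2852

Let v_k = E[τ | X_0 = k]. Boundary: v_0 = v_147 = 0. Recurrence: v_k = 1 + (v_{k-1} + v_{k+1})/2 for 1 ≤ k ≤ 146. The particular solution to v_k − (v_{k-1} + v_{k+1})/2 = 1 is v_k = −k^2. Adding homogeneous solution A + B k and matching boundaries gives v_k = k (147 − k). Substituting k = 124: v_124 = 124 · 23 = 2852.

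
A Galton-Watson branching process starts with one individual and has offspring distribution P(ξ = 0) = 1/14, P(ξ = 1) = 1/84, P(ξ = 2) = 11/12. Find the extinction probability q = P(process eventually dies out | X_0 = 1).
q = 6/77

The pgf is f(s) = 1/14 + 1/84·s + 11/12·s². The extinction probability q is the smallest fixed point of f in [0, 1]. Setting s = f(s):
  11/12·s² + (1/84 − 1)·s + 1/14 = 0
  11/12·s² − (1/14 + 11/12)·s + 1/14 = 0
which factors as (s − 1)·(11/12·s − 1/14) = 0, giving roots s = 1 and s = (1/14)/(11/12) = 6/77.
Mean offspring μ = 1/84 + 2·11/12 = 155/84 > 1 (supercritical), so q < 1. The extinction probability is the smaller root: q = (1/14)/(11/12) = 6/77.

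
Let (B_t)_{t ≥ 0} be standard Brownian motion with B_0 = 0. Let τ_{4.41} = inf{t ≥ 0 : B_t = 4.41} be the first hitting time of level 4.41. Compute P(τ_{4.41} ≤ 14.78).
P(τ_{4.41} ≤ 14.78) = 2(1 − Φ(4.41/√14.78)) = 2(1 − Φ(1.1471)) ≈ 0.2513

By the reflection principle for standard BM, P(τ_b ≤ t) = 2 · P(B_t ≥ b). Since B_t ~ N(0, t), P(B_t ≥ 4.41) = 1 − Φ(4.41/√t) = 1 − Φ(4.41/√14.78) = 1 − Φ(1.1471) ≈ 0.12567. Doubling: P(τ_{4.41} ≤ 14.78) ≈ 2 · 0.12567 = 0.25134 ≈ 0.2513.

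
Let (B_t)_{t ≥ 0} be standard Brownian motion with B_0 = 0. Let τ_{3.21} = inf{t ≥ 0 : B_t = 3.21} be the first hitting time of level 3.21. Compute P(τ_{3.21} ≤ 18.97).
P(τ_{3.21} ≤ 18.97) = 2(1 − Φ(3.21/√18.97)) = 2(1 − Φ(0.7370)) ≈ 0.4611

By the reflection principle for standard BM, P(τ_b ≤ t) = 2 · P(B_t ≥ b). Since B_t ~ N(0, t), P(B_t ≥ 3.21) = 1 − Φ(3.21/√t) = 1 − Φ(3.21/√18.97) = 1 − Φ(0.7370) ≈ 0.23056. Doubling: P(τ_{3.21} ≤ 18.97) ≈ 2 · 0.23056 = 0.46112 ≈ 0.4611.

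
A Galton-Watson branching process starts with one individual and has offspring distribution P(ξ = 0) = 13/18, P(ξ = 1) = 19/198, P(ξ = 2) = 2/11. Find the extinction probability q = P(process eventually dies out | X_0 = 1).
q = 1

Mean offspring μ = 0·13/18 + 1·19/198 + 2·2/11 = 91/198 ≤ 1. For μ ≤ 1 with offspring not concentrated at 1, the Galton-Watson process goes extinct almost surely, so q = 1.
(Algebraic check: The pgf is f(s) = 13/18 + 19/198·s + 2/11·s². The extinction probability q is the smallest fixed point of f in [0, 1]. Setting s = f(s):
  2/11·s² + (19/198 − 1)·s + 13/18 = 0
  2/11·s² − (13/18 + 2/11)·s + 13/18 = 0
which factors as (s − 1)·(2/11·s − 13/18) = 0, giving roots s = 1 and s = (13/18)/(2/11) = 143/36. Since 143/36 ≥ 1, the smallest root in [0, 1] is s = 1.)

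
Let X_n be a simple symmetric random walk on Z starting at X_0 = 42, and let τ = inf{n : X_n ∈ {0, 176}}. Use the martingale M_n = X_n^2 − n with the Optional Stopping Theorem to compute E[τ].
E[τ] = 5628

M_n = X_n^2 − n is a martingale (since E[X_{n+1}^2 | F_n] = X_n^2 + 1). By OST (τ has finite mean in a bounded region), E[M_τ] = E[M_0] = X_0^2 − 0 = 42^2 = 1764. Also E[M_τ] = E[X_τ^2] − E[τ]. The walk exits at 0 or 176, with P(hit 176 first) = 42/176, so E[X_τ^2] = 176^2 · 42/176 + 0 = 7392. Thus E[τ] = E[X_τ^2] − E[M_τ] = 7392 − 1764 = 5628 = 42(176 − 42) = 5628.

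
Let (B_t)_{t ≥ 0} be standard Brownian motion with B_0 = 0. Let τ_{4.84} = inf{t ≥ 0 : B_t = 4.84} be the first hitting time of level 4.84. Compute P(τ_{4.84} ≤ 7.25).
P(τ_{4.84} ≤ 7.25) = 2(1 − Φ(4.84/√7.25)) = 2(1 − Φ(1.7975)) ≈ 0.0723

By the reflection principle for standard BM, P(τ_b ≤ t) = 2 · P(B_t ≥ b). Since B_t ~ N(0, t), P(B_t ≥ 4.84) = 1 − Φ(4.84/√t) = 1 − Φ(4.84/√7.25) = 1 − Φ(1.7975) ≈ 0.03613. Doubling: P(τ_{4.84} ≤ 7.25) ≈ 2 · 0.03613 = 0.07226 ≈ 0.0723.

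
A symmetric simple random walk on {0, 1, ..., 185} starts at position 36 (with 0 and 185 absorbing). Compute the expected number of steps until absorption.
E[τ | X_0 = 36] = 5364

Let v_k = E[τ | X_0 = k]. Boundary: v_0 = v_185 = 0. Recurrence: v_k = 1 + (v_{k-1} + v_{k+1})/2 for 1 ≤ k ≤ 184. The particular solution to v_k − (v_{k-1} + v_{k+1})/2 = 1 is v_k = −k^2. Adding homogeneous solution A + B k and matching boundaries gives v_k = k (185 − k). Substituting k = 36: v_36 = 36 · 149 = 5364.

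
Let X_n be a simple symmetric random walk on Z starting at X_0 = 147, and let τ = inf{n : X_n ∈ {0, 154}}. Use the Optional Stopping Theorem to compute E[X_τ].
E[X_τ] = 147

X_n is a martingale and τ is a bounded-mean stopping time (indeed τ is finite a.s. with bounded expectation since the walk is in a bounded region). By the OST, E[X_τ] = E[X_0] = 147. Equivalently: E[X_τ] = 154 · P(hit 154 first) + 0 · P(hit 0 first) = 154 · (147/154) = 147.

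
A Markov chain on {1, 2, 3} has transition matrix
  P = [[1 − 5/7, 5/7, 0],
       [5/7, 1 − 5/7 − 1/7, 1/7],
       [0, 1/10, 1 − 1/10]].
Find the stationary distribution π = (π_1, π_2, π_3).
π = (7/24, 7/24, 5/12)

This is a birth-death chain on three states, which satisfies detailed balance: π_1 · P_{12} = π_2 · P_{21} and π_2 · P_{23} = π_3 · P_{32}.
From π_1 · 5/7 = π_2 · 5/7: π_2/π_1 = (5/7)/(5/7) = 1.
From π_2 · 1/7 = π_3 · 1/10: π_3/π_2 = (1/7)/(1/10) = 10/7.
Take π_1 proportional to 1; then unnormalized π = (1, 1, 10/7). Normalize by dividing by the sum 24/7:
  π = (7/24, 7/24, 5/12).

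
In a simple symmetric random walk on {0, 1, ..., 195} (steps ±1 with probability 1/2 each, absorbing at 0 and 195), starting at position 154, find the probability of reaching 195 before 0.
P(hit 195 before 0) = 154/195

Let u_k = P(hit 195 before 0 | start at k). Then u_0 = 0, u_195 = 1, and u_k = u_{k-1}/2 + u_{k+1}/2 for 1 ≤ k ≤ 194. This harmonic recurrence is solved by u_k = k/195, giving u_154 = 154/195.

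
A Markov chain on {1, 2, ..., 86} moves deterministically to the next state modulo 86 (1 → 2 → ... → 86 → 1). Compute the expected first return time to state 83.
E[T_83 | X_0 = 83] = 86

The chain cycles deterministically, so starting at state 83 it returns in exactly 86 steps. Equivalently, the stationary distribution is uniform π_j = 1/86 for every state j, so by Kac's formula E[T_83] = 1/π_83 = 86.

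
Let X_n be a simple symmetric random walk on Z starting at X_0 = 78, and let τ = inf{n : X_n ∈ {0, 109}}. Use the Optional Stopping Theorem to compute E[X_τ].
E[X_τ] = 78

X_n is a martingale and τ is a bounded-mean stopping time (indeed τ is finite a.s. with bounded expectation since the walk is in a bounded region). By the OST, E[X_τ] = E[X_0] = 78. Equivalently: E[X_τ] = 109 · P(hit 109 first) + 0 · P(hit 0 first) = 109 · (78/109) = 78.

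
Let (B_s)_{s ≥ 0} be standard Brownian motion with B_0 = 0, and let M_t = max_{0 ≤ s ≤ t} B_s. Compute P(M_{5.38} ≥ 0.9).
P(M_{5.38} ≥ 0.9) = 2·P(B_{5.38} ≥ 0.9) = 2(1 − Φ(0.9/√5.38)) ≈ 0.6980

By the reflection principle for Brownian motion, P(M_t ≥ a) = 2 · P(B_t ≥ a) for a ≥ 0. Since B_t ~ N(0, t), P(B_t ≥ 0.9) = 1 − Φ(0.9/√t) = 1 − Φ(0.9/√5.38) = 1 − Φ(0.3880). So
  P(M_{5.38} ≥ 0.9) = 2(1 − Φ(0.3880)) ≈ 0.6980.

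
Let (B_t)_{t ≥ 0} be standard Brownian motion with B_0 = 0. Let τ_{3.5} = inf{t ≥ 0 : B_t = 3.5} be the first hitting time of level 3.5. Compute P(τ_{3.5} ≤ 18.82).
P(τ_{3.5} ≤ 18.82) = 2(1 − Φ(3.5/√18.82)) = 2(1 − Φ(0.8068)) ≈ 0.4198

By the reflection principle for standard BM, P(τ_b ≤ t) = 2 · P(B_t ≥ b). Since B_t ~ N(0, t), P(B_t ≥ 3.5) = 1 − Φ(3.5/√t) = 1 − Φ(3.5/√18.82) = 1 − Φ(0.8068) ≈ 0.20989. Doubling: P(τ_{3.5} ≤ 18.82) ≈ 2 · 0.20989 = 0.41978 ≈ 0.4198.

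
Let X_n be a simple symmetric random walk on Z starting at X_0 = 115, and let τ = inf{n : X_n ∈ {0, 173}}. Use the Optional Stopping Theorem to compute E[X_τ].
E[X_τ] = 115

X_n is a martingale and τ is a bounded-mean stopping time (indeed τ is finite a.s. with bounded expectation since the walk is in a bounded region). By the OST, E[X_τ] = E[X_0] = 115. Equivalently: E[X_τ] = 173 · P(hit 173 first) + 0 · P(hit 0 first) = 173 · (115/173) = 115.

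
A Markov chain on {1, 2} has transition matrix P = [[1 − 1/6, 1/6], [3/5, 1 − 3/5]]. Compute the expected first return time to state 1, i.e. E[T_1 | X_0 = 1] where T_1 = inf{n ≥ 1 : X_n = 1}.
E[T_1 | X_0 = 1] = 1/π_1 = 23/18

For an irreducible recurrent Markov chain with stationary distribution π, E[T_i | X_0 = i] = 1/π_i (Kac's formula). Here π_1 = (3/5)/(1/6 + 3/5) = (3/5)/(23/30) = 18/23, so E[T_1 | X_0 = 1] = 1/π_1 = (1/6 + 3/5)/(3/5) = (23/30)/(3/5) = 23/18.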